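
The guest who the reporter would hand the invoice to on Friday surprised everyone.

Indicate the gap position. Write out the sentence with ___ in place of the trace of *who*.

The guest who the reporter would hand the invoice to ___ on Friday surprised everyone.

'who' functions as the object of the preposition 'to' (recipient of 'hand'). The gap is right after 'to'.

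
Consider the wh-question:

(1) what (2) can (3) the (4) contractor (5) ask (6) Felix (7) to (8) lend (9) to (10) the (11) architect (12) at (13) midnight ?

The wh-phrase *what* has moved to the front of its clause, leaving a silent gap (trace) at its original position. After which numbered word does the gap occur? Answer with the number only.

Before movement: The contractor can ask Felix to lend what to the architect at midnight.
'what' is the direct object of 'lend'. Wh-movement fronts it, leaving a gap right after 'lend':
What can the contractor ask Felix to lend ___ to the architect at midnight?
'lend' is word 8.

8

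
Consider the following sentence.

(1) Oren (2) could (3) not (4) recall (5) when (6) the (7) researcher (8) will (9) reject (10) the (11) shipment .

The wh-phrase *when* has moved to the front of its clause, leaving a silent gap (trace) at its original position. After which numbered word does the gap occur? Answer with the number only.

11

In situ: The researcher will reject the shipment when.
'when' is the temporal adjunct. Wh-movement fronts it, leaving a gap right after 'shipment':
Oren could not recall when the researcher will reject the shipment ___.
'shipment' is word 11.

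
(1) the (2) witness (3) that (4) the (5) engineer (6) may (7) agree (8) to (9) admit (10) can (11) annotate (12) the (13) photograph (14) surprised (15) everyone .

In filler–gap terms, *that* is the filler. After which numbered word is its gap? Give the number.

9

The filler 'that' is interpreted as the subject of the clause embedded under 'admit'. Wh-movement fronts it, leaving a gap right after 'admit':
The witness that the engineer may agree to admit ___ can annotate the photograph surprised everyone.
'admit' is word 9.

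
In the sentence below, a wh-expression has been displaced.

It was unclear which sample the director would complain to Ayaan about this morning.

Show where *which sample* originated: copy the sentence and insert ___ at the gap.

Before movement: The director would complain to Ayaan about which sample this morning.
The filler 'which sample' is interpreted as the object of the preposition 'about'. The gap is right after 'about'.

It was unclear which sample the director would complain to Ayaan about ___ this morning.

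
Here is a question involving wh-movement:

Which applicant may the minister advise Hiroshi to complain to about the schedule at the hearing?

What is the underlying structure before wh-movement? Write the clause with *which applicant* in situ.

The minister may advise Hiroshi to complain to which applicant about the schedule at the hearing.

The filler 'which applicant' is interpreted as the object of the preposition 'to'. Wh-movement fronts it, leaving a gap right after 'to':
Which applicant may the minister advise Hiroshi to complain to ___ about the schedule at the hearing?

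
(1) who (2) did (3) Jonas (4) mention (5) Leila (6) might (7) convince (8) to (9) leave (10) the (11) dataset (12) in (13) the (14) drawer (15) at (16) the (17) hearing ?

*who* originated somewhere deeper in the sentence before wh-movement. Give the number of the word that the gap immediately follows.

7

Before movement: Jonas did mention Leila might convince who to leave the dataset in the drawer at the hearing.
The filler 'who' is interpreted as the direct object of 'convince'. It moves to the left edge, and the trace sits right after 'convince':
Who did Jonas mention Leila might convince ___ to leave the dataset in the drawer at the hearing?
'convince' is word 7.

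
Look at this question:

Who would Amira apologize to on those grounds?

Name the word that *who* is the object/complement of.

Pre-movement form: Amira would apologize to who on those grounds.
'who' functions as the object of the preposition 'to'. It moves to the left edge, and the trace sits right after 'to':
Who would Amira apologize to ___ on those grounds?

to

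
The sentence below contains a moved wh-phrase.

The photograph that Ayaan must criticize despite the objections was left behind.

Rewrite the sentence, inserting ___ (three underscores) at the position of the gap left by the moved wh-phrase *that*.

The filler 'that' is interpreted as the direct object of 'criticize'. The gap is right after 'criticize'.

The photograph that Ayaan must criticize ___ despite the objections was left behind.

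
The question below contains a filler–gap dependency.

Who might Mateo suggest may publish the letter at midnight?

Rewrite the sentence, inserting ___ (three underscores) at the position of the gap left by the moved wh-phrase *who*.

Who might Mateo suggest ___ may publish the letter at midnight?

Underlying clause: Mateo might suggest who may publish the letter at midnight.
'who' functions as the subject of the clause embedded under 'suggest'. The gap is right after 'suggest'.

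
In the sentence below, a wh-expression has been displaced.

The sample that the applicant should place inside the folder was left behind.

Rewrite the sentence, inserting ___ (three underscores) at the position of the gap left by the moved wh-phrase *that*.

'that' is the direct object of 'place'. The gap is right after 'place'.

The sample that the applicant should place ___ inside the folder was left behind.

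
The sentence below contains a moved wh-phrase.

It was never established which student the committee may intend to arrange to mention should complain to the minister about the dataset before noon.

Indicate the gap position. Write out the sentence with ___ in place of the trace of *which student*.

It was never established which student the committee may intend to arrange to mention ___ should complain to the minister about the dataset before noon.

Before movement: The committee may intend to arrange to mention which student should complain to the minister about the dataset before noon.
'which student' functions as the subject of the clause embedded under 'mention'. The gap is right after 'mention'.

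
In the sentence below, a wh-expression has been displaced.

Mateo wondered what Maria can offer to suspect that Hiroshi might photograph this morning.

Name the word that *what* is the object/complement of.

In situ: Maria can offer to suspect that Hiroshi might photograph what this morning.
'what' is the direct object of 'photograph'. It moves to the left edge, and the trace sits right after 'photograph':
Mateo wondered what Maria can offer to suspect that Hiroshi might photograph ___ this morning.

photograph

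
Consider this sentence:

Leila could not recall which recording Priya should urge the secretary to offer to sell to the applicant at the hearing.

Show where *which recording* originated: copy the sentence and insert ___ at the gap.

In situ: Priya should urge the secretary to offer to sell which recording to the applicant at the hearing.
'which recording' is the direct object of 'sell'. The gap is right after 'sell'.

Leila could not recall which recording Priya should urge the secretary to offer to sell ___ to the applicant at the hearing.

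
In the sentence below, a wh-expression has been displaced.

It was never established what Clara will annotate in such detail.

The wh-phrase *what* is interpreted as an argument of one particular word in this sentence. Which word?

annotate

Before movement: Clara will annotate what in such detail.
'what' is the direct object of 'annotate'. Wh-movement fronts it, leaving a gap right after 'annotate':
It was never established what Clara will annotate ___ in such detail.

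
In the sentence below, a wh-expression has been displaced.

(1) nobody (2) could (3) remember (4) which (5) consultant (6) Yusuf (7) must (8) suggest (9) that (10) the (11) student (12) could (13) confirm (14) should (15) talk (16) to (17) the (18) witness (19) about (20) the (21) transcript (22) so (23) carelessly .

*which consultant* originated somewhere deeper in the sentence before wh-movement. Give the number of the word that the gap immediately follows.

Underlying clause: Yusuf must suggest that the student could confirm which consultant should talk to the witness about the transcript so carelessly.
'which consultant' is the subject of the clause embedded under 'confirm'. Wh-movement fronts it, leaving a gap right after 'confirm':
Nobody could remember which consultant Yusuf must suggest that the student could confirm ___ should talk to the witness about the transcript so carelessly.
'confirm' is word 13.

13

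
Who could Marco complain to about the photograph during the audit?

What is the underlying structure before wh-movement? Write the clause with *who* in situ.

Marco could complain to who about the photograph during the audit.

The filler 'who' is interpreted as the object of the preposition 'to'. Fronting leaves a gap immediately after 'to':
Who could Marco complain to ___ about the photograph during the audit?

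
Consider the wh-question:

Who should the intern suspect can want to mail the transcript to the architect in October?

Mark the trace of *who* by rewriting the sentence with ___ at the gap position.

In situ: The intern should suspect who can want to mail the transcript to the architect in October.
'who' is the subject of the clause embedded under 'suspect'. The gap is right after 'suspect'.

Who should the intern suspect ___ can want to mail the transcript to the architect in October?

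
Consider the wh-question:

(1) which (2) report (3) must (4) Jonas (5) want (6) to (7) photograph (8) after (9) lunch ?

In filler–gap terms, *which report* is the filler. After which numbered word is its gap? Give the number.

Underlying clause: Jonas must want to photograph which report after lunch.
'which report' is the direct object of 'photograph'. Fronting leaves a gap immediately after 'photograph':
Which report must Jonas want to photograph ___ after lunch?
'photograph' is word 7.

7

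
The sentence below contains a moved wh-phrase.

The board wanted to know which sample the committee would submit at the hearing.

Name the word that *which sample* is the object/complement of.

submit

Before movement: The committee would submit which sample at the hearing.
The filler 'which sample' is interpreted as the direct object of 'submit'. Wh-movement fronts it, leaving a gap right after 'submit':
The board wanted to know which sample the committee would submit ___ at the hearing.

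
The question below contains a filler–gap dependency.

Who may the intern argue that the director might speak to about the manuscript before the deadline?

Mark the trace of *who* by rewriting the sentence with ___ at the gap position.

Who may the intern argue that the director might speak to ___ about the manuscript before the deadline?

Underlying clause: The intern may argue that the director might speak to who about the manuscript before the deadline.
'who' is the object of the preposition 'to'. The gap is right after 'to'.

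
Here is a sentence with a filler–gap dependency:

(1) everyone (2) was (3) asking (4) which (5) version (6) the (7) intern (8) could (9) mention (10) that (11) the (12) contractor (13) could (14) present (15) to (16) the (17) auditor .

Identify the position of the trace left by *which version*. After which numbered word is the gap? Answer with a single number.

Before movement: The intern could mention that the contractor could present which version to the auditor.
'which version' functions as the direct object of 'present'. Wh-movement fronts it, leaving a gap right after 'present':
Everyone was asking which version the intern could mention that the contractor could present ___ to the auditor.
'present' is word 14.

14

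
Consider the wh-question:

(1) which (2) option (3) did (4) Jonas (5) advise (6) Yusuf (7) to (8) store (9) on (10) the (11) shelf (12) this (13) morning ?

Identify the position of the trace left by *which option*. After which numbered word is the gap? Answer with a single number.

8

In situ: Jonas did advise Yusuf to store which option on the shelf this morning.
'which option' functions as the direct object of 'store'. Fronting leaves a gap immediately after 'store':
Which option did Jonas advise Yusuf to store ___ on the shelf this morning?
'store' is word 8.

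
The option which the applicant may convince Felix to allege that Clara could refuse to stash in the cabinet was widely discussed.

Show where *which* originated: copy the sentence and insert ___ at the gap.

'which' functions as the direct object of 'stash'. The gap is right after 'stash'.

The option which the applicant may convince Felix to allege that Clara could refuse to stash ___ in the cabinet was widely discussed.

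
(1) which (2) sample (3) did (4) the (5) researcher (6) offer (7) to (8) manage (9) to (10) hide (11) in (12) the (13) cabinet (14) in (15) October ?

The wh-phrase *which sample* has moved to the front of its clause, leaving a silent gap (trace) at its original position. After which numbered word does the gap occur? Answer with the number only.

10

Underlying clause: The researcher did offer to manage to hide which sample in the cabinet in October.
'which sample' functions as the direct object of 'hide'. Wh-movement fronts it, leaving a gap right after 'hide':
Which sample did the researcher offer to manage to hide ___ in the cabinet in October?
'hide' is word 10.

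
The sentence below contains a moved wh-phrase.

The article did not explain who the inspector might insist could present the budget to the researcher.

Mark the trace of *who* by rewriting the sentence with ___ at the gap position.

The article did not explain who the inspector might insist ___ could present the budget to the researcher.

Before movement: The inspector might insist who could present the budget to the researcher.
'who' functions as the subject of the clause embedded under 'insist'. The gap is right after 'insist'.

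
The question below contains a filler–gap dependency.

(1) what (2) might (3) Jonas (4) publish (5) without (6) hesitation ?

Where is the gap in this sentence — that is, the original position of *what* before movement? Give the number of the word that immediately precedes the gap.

Underlying clause: Jonas might publish what without hesitation.
'what' functions as the direct object of 'publish'. It moves to the left edge, and the trace sits right after 'publish':
What might Jonas publish ___ without hesitation?
'publish' is word 4.

4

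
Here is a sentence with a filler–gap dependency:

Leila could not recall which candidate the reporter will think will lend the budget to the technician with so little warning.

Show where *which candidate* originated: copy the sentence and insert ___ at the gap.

Leila could not recall which candidate the reporter will think ___ will lend the budget to the technician with so little warning.

Underlying clause: The reporter will think which candidate will lend the budget to the technician with so little warning.
'which candidate' functions as the subject of the clause embedded under 'think'. The gap is right after 'think'.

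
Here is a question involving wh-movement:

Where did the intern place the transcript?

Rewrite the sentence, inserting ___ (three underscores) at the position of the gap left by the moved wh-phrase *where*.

Where did the intern place the transcript ___?

In situ: The intern did place the transcript where.
The filler 'where' is interpreted as the locative complement of 'place'. The gap is right after 'transcript'.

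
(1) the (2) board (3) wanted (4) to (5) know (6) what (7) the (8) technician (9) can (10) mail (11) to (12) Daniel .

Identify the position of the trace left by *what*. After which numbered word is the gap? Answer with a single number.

10

Before movement: The technician can mail what to Daniel.
'what' functions as the direct object of 'mail'. It moves to the left edge, and the trace sits right after 'mail':
The board wanted to know what the technician can mail ___ to Daniel.
'mail' is word 10.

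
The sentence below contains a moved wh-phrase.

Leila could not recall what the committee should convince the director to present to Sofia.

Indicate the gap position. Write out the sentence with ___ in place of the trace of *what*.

Leila could not recall what the committee should convince the director to present ___ to Sofia.

In situ: The committee should convince the director to present what to Sofia.
The filler 'what' is interpreted as the direct object of 'present'. The gap is right after 'present'.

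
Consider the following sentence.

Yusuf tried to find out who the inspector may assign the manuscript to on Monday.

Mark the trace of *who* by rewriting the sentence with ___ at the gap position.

Yusuf tried to find out who the inspector may assign the manuscript to ___ on Monday.

Before movement: The inspector may assign the manuscript to who on Monday.
The filler 'who' is interpreted as the object of the preposition 'to' (recipient of 'assign'). The gap is right after 'to'.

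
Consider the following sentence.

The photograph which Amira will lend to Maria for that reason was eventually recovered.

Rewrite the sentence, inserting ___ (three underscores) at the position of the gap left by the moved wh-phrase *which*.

The photograph which Amira will lend ___ to Maria for that reason was eventually recovered.

'which' is the direct object of 'lend'. The gap is right after 'lend'.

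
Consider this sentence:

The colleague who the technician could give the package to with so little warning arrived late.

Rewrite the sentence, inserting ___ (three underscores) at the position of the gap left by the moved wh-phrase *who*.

The colleague who the technician could give the package to ___ with so little warning arrived late.

'who' functions as the object of the preposition 'to' (recipient of 'give'). The gap is right after 'to'.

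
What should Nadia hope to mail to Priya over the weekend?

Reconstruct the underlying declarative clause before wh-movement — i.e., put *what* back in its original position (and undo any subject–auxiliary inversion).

Nadia should hope to mail what to Priya over the weekend.

'what' functions as the direct object of 'mail'. Fronting leaves a gap immediately after 'mail':
What should Nadia hope to mail ___ to Priya over the weekend?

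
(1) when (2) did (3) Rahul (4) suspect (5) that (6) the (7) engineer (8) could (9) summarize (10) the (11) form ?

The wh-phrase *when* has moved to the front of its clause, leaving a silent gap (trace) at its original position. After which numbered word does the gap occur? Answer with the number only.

11

Before movement: Rahul did suspect that the engineer could summarize the form when.
The filler 'when' is interpreted as the temporal adjunct. It moves to the left edge, and the trace sits right after 'form':
When did Rahul suspect that the engineer could summarize the form ___?
'form' is word 11.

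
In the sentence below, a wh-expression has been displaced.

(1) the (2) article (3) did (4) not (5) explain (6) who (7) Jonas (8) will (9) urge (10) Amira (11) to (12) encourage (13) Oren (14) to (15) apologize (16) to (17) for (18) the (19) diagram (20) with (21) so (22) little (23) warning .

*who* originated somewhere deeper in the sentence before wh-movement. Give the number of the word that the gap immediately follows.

Pre-movement form: Jonas will urge Amira to encourage Oren to apologize to who for the diagram with so little warning.
'who' functions as the object of the preposition 'to'. Wh-movement fronts it, leaving a gap right after 'to':
The article did not explain who Jonas will urge Amira to encourage Oren to apologize to ___ for the diagram with so little warning.
'to' is word 16.

16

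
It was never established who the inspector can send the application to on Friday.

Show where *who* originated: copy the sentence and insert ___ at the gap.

It was never established who the inspector can send the application to ___ on Friday.

In situ: The inspector can send the application to who on Friday.
The filler 'who' is interpreted as the object of the preposition 'to' (recipient of 'send'). The gap is right after 'to'.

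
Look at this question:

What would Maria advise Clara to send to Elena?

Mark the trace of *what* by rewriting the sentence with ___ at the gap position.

In situ: Maria would advise Clara to send what to Elena.
The filler 'what' is interpreted as the direct object of 'send'. The gap is right after 'send'.

What would Maria advise Clara to send ___ to Elena?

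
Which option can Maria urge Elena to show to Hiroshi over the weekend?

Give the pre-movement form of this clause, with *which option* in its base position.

The filler 'which option' is interpreted as the direct object of 'show'. Fronting leaves a gap immediately after 'show':
Which option can Maria urge Elena to show ___ to Hiroshi over the weekend?

Maria can urge Elena to show which option to Hiroshi over the weekend.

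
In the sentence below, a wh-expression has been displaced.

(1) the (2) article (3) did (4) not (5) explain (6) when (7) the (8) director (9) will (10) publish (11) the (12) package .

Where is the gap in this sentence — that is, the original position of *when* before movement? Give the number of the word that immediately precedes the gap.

12

In situ: The director will publish the package when.
'when' functions as the temporal adjunct. Fronting leaves a gap immediately after 'package':
The article did not explain when the director will publish the package ___.
'package' is word 12.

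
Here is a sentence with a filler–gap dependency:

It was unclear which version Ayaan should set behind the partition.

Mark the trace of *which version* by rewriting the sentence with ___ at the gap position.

Underlying clause: Ayaan should set which version behind the partition.
The filler 'which version' is interpreted as the direct object of 'set'. The gap is right after 'set'.

It was unclear which version Ayaan should set ___ behind the partition.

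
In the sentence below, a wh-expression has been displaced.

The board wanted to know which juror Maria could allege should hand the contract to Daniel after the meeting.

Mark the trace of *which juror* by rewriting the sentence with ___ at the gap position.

Pre-movement form: Maria could allege which juror should hand the contract to Daniel after the meeting.
The filler 'which juror' is interpreted as the subject of the clause embedded under 'allege'. The gap is right after 'allege'.

The board wanted to know which juror Maria could allege ___ should hand the contract to Daniel after the meeting.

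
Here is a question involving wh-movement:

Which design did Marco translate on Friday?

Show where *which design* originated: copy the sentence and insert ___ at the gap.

In situ: Marco did translate which design on Friday.
'which design' functions as the direct object of 'translate'. The gap is right after 'translate'.

Which design did Marco translate ___ on Friday?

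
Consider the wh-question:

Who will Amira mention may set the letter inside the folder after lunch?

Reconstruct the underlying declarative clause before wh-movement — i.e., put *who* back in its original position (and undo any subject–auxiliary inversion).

Amira will mention who may set the letter inside the folder after lunch.

The filler 'who' is interpreted as the subject of the clause embedded under 'mention'. Fronting leaves a gap immediately after 'mention':
Who will Amira mention ___ may set the letter inside the folder after lunch?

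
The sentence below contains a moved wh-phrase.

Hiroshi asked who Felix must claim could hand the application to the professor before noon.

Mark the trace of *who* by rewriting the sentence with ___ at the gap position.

Pre-movement form: Felix must claim who could hand the application to the professor before noon.
The filler 'who' is interpreted as the subject of the clause embedded under 'claim'. The gap is right after 'claim'.

Hiroshi asked who Felix must claim ___ could hand the application to the professor before noon.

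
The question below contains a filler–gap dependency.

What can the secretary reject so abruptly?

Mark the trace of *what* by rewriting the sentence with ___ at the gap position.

Underlying clause: The secretary can reject what so abruptly.
The filler 'what' is interpreted as the direct object of 'reject'. The gap is right after 'reject'.

What can the secretary reject ___ so abruptly?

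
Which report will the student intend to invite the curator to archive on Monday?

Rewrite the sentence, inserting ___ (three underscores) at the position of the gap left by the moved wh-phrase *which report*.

In situ: The student will intend to invite the curator to archive which report on Monday.
'which report' is the direct object of 'archive'. The gap is right after 'archive'.

Which report will the student intend to invite the curator to archive ___ on Monday?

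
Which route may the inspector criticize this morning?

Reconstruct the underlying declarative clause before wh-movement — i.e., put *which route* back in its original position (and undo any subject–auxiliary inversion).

The inspector may criticize which route this morning.

The filler 'which route' is interpreted as the direct object of 'criticize'. Fronting leaves a gap immediately after 'criticize':
Which route may the inspector criticize ___ this morning?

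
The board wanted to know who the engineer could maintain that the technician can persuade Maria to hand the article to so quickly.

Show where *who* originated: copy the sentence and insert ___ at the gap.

Before movement: The engineer could maintain that the technician can persuade Maria to hand the article to who so quickly.
'who' is the object of the preposition 'to' (recipient of 'hand'). The gap is right after 'to'.

The board wanted to know who the engineer could maintain that the technician can persuade Maria to hand the article to ___ so quickly.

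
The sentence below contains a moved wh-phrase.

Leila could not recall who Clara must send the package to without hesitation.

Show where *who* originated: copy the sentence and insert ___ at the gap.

Leila could not recall who Clara must send the package to ___ without hesitation.

In situ: Clara must send the package to who without hesitation.
'who' functions as the object of the preposition 'to' (recipient of 'send'). The gap is right after 'to'.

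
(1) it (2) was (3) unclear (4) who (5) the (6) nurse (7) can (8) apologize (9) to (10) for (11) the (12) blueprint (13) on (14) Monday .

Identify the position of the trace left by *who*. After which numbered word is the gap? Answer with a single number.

Pre-movement form: The nurse can apologize to who for the blueprint on Monday.
The filler 'who' is interpreted as the object of the preposition 'to'. It moves to the left edge, and the trace sits right after 'to':
It was unclear who the nurse can apologize to ___ for the blueprint on Monday.
'to' is word 9.

9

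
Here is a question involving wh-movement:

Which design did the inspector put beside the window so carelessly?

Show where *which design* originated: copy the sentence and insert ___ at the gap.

In situ: The inspector did put which design beside the window so carelessly.
'which design' functions as the direct object of 'put'. The gap is right after 'put'.

Which design did the inspector put ___ beside the window so carelessly?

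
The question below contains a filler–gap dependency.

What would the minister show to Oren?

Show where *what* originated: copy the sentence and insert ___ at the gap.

What would the minister show ___ to Oren?

Pre-movement form: The minister would show what to Oren.
'what' is the direct object of 'show'. The gap is right after 'show'.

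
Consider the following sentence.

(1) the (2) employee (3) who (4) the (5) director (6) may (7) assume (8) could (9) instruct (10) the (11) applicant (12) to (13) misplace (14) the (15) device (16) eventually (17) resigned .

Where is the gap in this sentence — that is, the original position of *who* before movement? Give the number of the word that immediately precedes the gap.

7

The filler 'who' is interpreted as the subject of the clause embedded under 'assume'. Wh-movement fronts it, leaving a gap right after 'assume':
The employee who the director may assume ___ could instruct the applicant to misplace the device eventually resigned.
'assume' is word 7.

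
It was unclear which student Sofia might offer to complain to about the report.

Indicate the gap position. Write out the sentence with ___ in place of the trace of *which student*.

It was unclear which student Sofia might offer to complain to ___ about the report.

Before movement: Sofia might offer to complain to which student about the report.
'which student' is the object of the preposition 'to'. The gap is right after 'to'.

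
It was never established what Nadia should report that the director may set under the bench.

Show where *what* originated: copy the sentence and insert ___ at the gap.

It was never established what Nadia should report that the director may set ___ under the bench.

Underlying clause: Nadia should report that the director may set what under the bench.
The filler 'what' is interpreted as the direct object of 'set'. The gap is right after 'set'.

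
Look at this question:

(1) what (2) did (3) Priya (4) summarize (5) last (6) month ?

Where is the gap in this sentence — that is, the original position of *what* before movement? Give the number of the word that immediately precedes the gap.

4

In situ: Priya did summarize what last month.
'what' functions as the direct object of 'summarize'. Fronting leaves a gap immediately after 'summarize':
What did Priya summarize ___ last month?
'summarize' is word 4.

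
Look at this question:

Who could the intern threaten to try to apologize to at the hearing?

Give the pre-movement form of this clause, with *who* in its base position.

'who' functions as the object of the preposition 'to'. It moves to the left edge, and the trace sits right after 'to':
Who could the intern threaten to try to apologize to ___ at the hearing?

The intern could threaten to try to apologize to who at the hearing.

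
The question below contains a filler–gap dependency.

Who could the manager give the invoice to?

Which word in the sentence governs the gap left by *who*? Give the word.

In situ: The manager could give the invoice to who.
'who' functions as the object of the preposition 'to' (recipient of 'give'). Wh-movement fronts it, leaving a gap right after 'to':
Who could the manager give the invoice to ___?

to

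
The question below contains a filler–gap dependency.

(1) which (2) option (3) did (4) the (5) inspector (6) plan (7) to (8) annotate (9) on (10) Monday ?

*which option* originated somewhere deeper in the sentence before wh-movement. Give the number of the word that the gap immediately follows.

8

In situ: The inspector did plan to annotate which option on Monday.
'which option' is the direct object of 'annotate'. Wh-movement fronts it, leaving a gap right after 'annotate':
Which option did the inspector plan to annotate ___ on Monday?
'annotate' is word 8.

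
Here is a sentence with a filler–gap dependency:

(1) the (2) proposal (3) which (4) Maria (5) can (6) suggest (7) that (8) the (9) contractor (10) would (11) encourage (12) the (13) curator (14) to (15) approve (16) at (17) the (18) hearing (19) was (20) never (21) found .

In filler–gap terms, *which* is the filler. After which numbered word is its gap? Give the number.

15

The filler 'which' is interpreted as the direct object of 'approve'. It moves to the left edge, and the trace sits right after 'approve':
The proposal which Maria can suggest that the contractor would encourage the curator to approve ___ at the hearing was never found.
'approve' is word 15.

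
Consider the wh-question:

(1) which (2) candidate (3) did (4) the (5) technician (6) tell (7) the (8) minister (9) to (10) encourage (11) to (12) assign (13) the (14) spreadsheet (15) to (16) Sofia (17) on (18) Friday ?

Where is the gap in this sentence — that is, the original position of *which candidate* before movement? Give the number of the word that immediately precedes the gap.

Underlying clause: The technician did tell the minister to encourage which candidate to assign the spreadsheet to Sofia on Friday.
'which candidate' functions as the direct object of 'encourage'. Fronting leaves a gap immediately after 'encourage':
Which candidate did the technician tell the minister to encourage ___ to assign the spreadsheet to Sofia on Friday?
'encourage' is word 10.

10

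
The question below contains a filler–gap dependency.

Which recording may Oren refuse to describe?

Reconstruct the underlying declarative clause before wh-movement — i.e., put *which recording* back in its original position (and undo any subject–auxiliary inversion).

Oren may refuse to describe which recording.

'which recording' functions as the direct object of 'describe'. Wh-movement fronts it, leaving a gap right after 'describe':
Which recording may Oren refuse to describe ___?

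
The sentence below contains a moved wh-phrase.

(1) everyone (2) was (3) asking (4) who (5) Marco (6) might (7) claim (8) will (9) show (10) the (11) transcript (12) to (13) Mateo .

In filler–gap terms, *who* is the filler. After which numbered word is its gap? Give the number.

7

In situ: Marco might claim who will show the transcript to Mateo.
'who' functions as the subject of the clause embedded under 'claim'. It moves to the left edge, and the trace sits right after 'claim':
Everyone was asking who Marco might claim ___ will show the transcript to Mateo.
'claim' is word 7.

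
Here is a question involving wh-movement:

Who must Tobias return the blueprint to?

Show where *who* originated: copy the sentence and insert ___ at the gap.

Underlying clause: Tobias must return the blueprint to who.
'who' functions as the object of the preposition 'to' (recipient of 'return'). The gap is right after 'to'.

Who must Tobias return the blueprint to ___?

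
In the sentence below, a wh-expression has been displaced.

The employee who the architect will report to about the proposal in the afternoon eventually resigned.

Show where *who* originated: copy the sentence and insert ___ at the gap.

'who' functions as the object of the preposition 'to'. The gap is right after 'to'.

The employee who the architect will report to ___ about the proposal in the afternoon eventually resigned.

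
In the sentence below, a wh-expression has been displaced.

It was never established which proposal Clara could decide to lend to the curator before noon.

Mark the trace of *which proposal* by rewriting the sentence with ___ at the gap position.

It was never established which proposal Clara could decide to lend ___ to the curator before noon.

In situ: Clara could decide to lend which proposal to the curator before noon.
The filler 'which proposal' is interpreted as the direct object of 'lend'. The gap is right after 'lend'.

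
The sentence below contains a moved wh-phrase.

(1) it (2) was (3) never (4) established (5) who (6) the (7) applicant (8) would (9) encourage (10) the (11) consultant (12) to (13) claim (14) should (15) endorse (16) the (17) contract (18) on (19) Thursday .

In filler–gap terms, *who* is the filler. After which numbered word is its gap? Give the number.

Before movement: The applicant would encourage the consultant to claim who should endorse the contract on Thursday.
'who' functions as the subject of the clause embedded under 'claim'. Wh-movement fronts it, leaving a gap right after 'claim':
It was never established who the applicant would encourage the consultant to claim ___ should endorse the contract on Thursday.
'claim' is word 13.

13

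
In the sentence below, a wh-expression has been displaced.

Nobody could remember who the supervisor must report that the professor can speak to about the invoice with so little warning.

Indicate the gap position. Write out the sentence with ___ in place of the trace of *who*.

In situ: The supervisor must report that the professor can speak to who about the invoice with so little warning.
The filler 'who' is interpreted as the object of the preposition 'to'. The gap is right after 'to'.

Nobody could remember who the supervisor must report that the professor can speak to ___ about the invoice with so little warning.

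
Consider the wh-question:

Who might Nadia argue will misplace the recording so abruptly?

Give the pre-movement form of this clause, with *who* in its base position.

'who' is the subject of the clause embedded under 'argue'. Wh-movement fronts it, leaving a gap right after 'argue':
Who might Nadia argue ___ will misplace the recording so abruptly?

Nadia might argue who will misplace the recording so abruptly.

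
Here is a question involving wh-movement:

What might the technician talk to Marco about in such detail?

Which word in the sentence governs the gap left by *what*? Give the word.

Pre-movement form: The technician might talk to Marco about what in such detail.
'what' functions as the object of the preposition 'about'. Fronting leaves a gap immediately after 'about':
What might the technician talk to Marco about ___ in such detail?

about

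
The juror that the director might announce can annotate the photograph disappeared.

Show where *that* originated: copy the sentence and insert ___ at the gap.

'that' functions as the subject of the clause embedded under 'announce'. The gap is right after 'announce'.

The juror that the director might announce ___ can annotate the photograph disappeared.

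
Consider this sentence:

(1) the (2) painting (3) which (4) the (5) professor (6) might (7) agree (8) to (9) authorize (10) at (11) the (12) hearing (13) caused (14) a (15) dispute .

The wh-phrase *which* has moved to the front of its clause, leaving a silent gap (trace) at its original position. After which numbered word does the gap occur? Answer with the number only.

'which' is the direct object of 'authorize'. Fronting leaves a gap immediately after 'authorize':
The painting which the professor might agree to authorize ___ at the hearing caused a dispute.
'authorize' is word 9.

9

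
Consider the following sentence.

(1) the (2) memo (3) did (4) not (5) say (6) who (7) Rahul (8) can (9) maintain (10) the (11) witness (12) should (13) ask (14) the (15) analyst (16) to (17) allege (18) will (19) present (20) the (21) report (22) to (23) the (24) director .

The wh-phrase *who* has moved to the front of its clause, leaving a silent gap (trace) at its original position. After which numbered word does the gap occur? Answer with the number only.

17

In situ: Rahul can maintain the witness should ask the analyst to allege who will present the report to the director.
'who' is the subject of the clause embedded under 'allege'. Wh-movement fronts it, leaving a gap right after 'allege':
The memo did not say who Rahul can maintain the witness should ask the analyst to allege ___ will present the report to the director.
'allege' is word 17.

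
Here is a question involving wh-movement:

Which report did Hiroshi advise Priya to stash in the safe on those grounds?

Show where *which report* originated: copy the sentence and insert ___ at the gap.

In situ: Hiroshi did advise Priya to stash which report in the safe on those grounds.
The filler 'which report' is interpreted as the direct object of 'stash'. The gap is right after 'stash'.

Which report did Hiroshi advise Priya to stash ___ in the safe on those grounds?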